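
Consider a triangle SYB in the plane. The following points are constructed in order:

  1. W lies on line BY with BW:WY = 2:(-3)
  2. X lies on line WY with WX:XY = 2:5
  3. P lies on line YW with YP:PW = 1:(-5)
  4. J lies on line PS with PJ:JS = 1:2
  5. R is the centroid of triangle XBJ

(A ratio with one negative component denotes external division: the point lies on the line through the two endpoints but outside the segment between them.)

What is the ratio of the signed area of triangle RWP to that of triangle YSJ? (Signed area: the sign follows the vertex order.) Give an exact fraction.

[RWP]:[YSJ] = -5/6

Choose coordinates S = (0, 0), Y = (1, 0), B = (0, 1).
1. W lies on line BY with BW:WY = 2:(-3) ⇒ W = (-2, 3)
2. X lies on line WY with WX:XY = 2:5 ⇒ X = (-8/7, 15/7)
3. P lies on line YW with YP:PW = 1:(-5) ⇒ P = (7/4, -3/4)
4. J lies on line PS with PJ:JS = 1:2 ⇒ J = (7/6, -1/2)
5. R is the centroid of triangle XBJ ⇒ R = (1/126, 37/42)
2·[RWP] = -5/12, 2·[YSJ] = 1/2
[RWP]:[YSJ] = -5/12:1/2 = -5/6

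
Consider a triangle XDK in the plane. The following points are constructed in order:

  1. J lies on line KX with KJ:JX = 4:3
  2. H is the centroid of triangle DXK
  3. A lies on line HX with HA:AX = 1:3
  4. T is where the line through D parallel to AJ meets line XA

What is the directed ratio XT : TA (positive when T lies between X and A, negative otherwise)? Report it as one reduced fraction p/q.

Choose coordinates X = (0, 0), D = (1, 0), K = (0, 1).
1. J lies on line KX with KJ:JX = 4:3 ⇒ J = (0, 3/7)
2. H is the centroid of triangle DXK ⇒ H = (1/3, 1/3)
3. A lies on line HX with HA:AX = 1:3 ⇒ A = (1/4, 1/4)
4. T is where the line through D parallel to AJ meets line XA ⇒ T = (5/12, 5/12)
T = X + t·(A−X) with t = 5/3, so XT:TA = t:(1−t) = 5/3:-2/3

XT:TA = -5/2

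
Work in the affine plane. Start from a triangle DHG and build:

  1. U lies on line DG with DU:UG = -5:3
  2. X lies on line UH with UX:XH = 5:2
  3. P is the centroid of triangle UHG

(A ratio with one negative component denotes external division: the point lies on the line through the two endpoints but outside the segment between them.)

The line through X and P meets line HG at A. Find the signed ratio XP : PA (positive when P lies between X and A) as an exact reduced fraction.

XP:PA = -1/7

Assign D = (0, 0), H = (1, 0), G = (0, 1) — the answer is frame-independent, so this choice is without loss of generality.
1. U lies on line DG with DU:UG = -5:3 ⇒ U = (0, 5/2)
2. X lies on line UH with UX:XH = 5:2 ⇒ X = (5/7, 5/7)
3. P is the centroid of triangle UHG ⇒ P = (1/3, 7/6)
line XP meets HG at A = (3, -2)
P = X + t·(A−X) with t = -1/6, so XP:PA = -1/6:7/6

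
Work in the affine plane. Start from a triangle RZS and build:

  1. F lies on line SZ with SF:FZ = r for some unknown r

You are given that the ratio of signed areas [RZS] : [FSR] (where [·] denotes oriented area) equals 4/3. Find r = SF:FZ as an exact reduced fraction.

r = 3

Assign R = (0, 0), Z = (1, 0), S = (0, 1) — the answer is frame-independent, so this choice is without loss of generality.
1. With SF:FZ = r, write λ = r/(r+1) so F = S + λ·(Z−S); F is affine-linear in λ
Every point depending on F is an affine combination of F and λ-independent points, so each such coordinate is linear in λ; the λ² term in each signed area is a multiple of (Z−S)×(Z−S) = 0, so 2·[RZS] and 2·[FSR] are each linear in λ. Evaluating at λ=0 and λ=1:
  2·[RZS] = 1,   2·[FSR] = λ
So [RZS]:[FSR] = (1) / (λ). Setting this equal to 4/3:
  1 = 4/3·(λ)  ⇒  λ = 3/4
Then r = λ/(1−λ) = (3/4)/(1/4) = 3. Check: with r = 3, F = (3/4, 1/4) and [RZS]:[FSR] = 4/3 as required.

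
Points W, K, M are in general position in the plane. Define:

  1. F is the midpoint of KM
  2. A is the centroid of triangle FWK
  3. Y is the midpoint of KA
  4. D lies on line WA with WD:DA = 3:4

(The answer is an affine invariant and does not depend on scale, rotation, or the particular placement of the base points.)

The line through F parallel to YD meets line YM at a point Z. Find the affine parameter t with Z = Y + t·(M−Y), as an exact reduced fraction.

Set W = (0, 0), K = (1, 0), M = (0, 1); any affine frame gives the same invariant.
1. F is the midpoint of KM ⇒ F = (1/2, 1/2)
2. A is the centroid of triangle FWK ⇒ A = (1/2, 1/6)
3. Y is the midpoint of KA ⇒ Y = (3/4, 1/12)
4. D lies on line WA with WD:DA = 3:4 ⇒ D = (3/14, 1/14)
through F parallel to YD: direction (-15/28, -1/84); meets YM at Z = (23/56, 251/504)
Z = Y + t·(M−Y) with t = 19/42

t = 19/42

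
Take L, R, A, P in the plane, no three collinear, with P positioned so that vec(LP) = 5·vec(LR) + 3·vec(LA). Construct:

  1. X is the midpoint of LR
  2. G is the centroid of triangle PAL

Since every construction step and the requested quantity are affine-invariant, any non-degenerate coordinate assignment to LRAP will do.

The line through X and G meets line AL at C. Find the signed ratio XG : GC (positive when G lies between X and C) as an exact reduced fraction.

Assign L = (0, 0), R = (1, 0), A = (0, 1), P = (5, 3) — the answer is frame-independent, so this choice is without loss of generality.
1. X is the midpoint of LR ⇒ X = (1/2, 0)
2. G is the centroid of triangle PAL ⇒ G = (5/3, 4/3)
line XG meets AL at C = (0, -4/7)
G = X + t·(C−X) with t = -7/3, so XG:GC = -7/3:10/3

XG:GC = -7/10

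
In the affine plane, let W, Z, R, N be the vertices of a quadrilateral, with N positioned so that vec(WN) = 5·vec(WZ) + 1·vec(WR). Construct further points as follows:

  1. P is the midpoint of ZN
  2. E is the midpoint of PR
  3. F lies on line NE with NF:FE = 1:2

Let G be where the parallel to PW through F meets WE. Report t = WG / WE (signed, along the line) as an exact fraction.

Choose coordinates W = (0, 0), Z = (1, 0), R = (0, 1), N = (5, 1).
1. P is the midpoint of ZN ⇒ P = (3, 1/2)
2. E is the midpoint of PR ⇒ E = (3/2, 3/4)
3. F lies on line NE with NF:FE = 1:2 ⇒ F = (23/6, 11/12)
through F parallel to PW: direction (-3, -1/2); meets WE at G = (5/6, 5/12)
G = W + t·(E−W) with t = 5/9

t = 5/9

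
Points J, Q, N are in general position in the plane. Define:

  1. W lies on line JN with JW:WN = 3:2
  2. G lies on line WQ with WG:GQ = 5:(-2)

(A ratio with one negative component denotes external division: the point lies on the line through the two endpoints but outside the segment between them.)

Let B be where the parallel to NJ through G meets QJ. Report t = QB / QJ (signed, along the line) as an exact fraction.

t = -2/3

Work in coordinates with J = (0, 0), Q = (1, 0), N = (0, 1).
1. W lies on line JN with JW:WN = 3:2 ⇒ W = (0, 3/5)
2. G lies on line WQ with WG:GQ = 5:(-2) ⇒ G = (5/3, -2/5)
through G parallel to NJ: direction (0, -1); meets QJ at B = (5/3, 0)
B = Q + t·(J−Q) with t = -2/3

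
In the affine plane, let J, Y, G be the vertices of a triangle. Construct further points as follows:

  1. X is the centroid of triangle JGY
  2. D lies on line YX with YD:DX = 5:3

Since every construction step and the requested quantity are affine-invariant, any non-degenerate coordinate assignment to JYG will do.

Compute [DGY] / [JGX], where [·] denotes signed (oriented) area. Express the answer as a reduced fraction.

[DGY]:[JGX] = 5/8

Work in coordinates with J = (0, 0), Y = (1, 0), G = (0, 1).
1. X is the centroid of triangle JGY ⇒ X = (1/3, 1/3)
2. D lies on line YX with YD:DX = 5:3 ⇒ D = (7/12, 5/24)
2·[DGY] = -5/24, 2·[JGX] = -1/3
[DGY]:[JGX] = -5/24:-1/3 = 5/8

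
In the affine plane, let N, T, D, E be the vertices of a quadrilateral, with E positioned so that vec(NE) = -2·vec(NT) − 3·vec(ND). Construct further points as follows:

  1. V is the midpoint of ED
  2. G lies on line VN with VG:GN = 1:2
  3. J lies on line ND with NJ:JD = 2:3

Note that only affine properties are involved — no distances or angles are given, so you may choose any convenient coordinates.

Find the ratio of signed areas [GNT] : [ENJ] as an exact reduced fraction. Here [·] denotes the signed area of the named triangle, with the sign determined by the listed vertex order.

[GNT]:[ENJ] = -5/6

Set N = (0, 0), T = (1, 0), D = (0, 1), E = (-2, -3); any affine frame gives the same invariant.
1. V is the midpoint of ED ⇒ V = (-1, -1)
2. G lies on line VN with VG:GN = 1:2 ⇒ G = (-2/3, -2/3)
3. J lies on line ND with NJ:JD = 2:3 ⇒ J = (0, 2/5)
2·[GNT] = -2/3, 2·[ENJ] = 4/5
[GNT]:[ENJ] = -2/3:4/5 = -5/6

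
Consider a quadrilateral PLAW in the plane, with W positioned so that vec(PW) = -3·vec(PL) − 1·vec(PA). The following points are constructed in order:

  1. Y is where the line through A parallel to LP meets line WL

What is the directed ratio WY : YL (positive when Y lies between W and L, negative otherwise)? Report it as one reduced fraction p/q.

WY:YL = -2

Work in coordinates with P = (0, 0), L = (1, 0), A = (0, 1), W = (-3, -1).
1. Y is where the line through A parallel to LP meets line WL ⇒ Y = (5, 1)
Y = W + t·(L−W) with t = 2, so WY:YL = t:(1−t) = 2:-1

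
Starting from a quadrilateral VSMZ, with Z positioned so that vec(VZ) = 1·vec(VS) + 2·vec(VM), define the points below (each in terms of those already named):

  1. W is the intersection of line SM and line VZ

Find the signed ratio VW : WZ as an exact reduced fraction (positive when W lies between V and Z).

Choose coordinates V = (0, 0), S = (1, 0), M = (0, 1), Z = (1, 2).
1. W is the intersection of line SM and line VZ ⇒ W = (1/3, 2/3)
W = V + t·(Z−V) with t = 1/3, so VW:WZ = t:(1−t) = 1/3:2/3

VW:WZ = 1/2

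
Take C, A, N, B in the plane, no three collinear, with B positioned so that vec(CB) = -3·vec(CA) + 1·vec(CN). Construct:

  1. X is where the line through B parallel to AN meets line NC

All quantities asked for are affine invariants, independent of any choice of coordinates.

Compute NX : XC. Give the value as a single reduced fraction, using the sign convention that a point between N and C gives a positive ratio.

NX:XC = -3/2

Choose coordinates C = (0, 0), A = (1, 0), N = (0, 1), B = (-3, 1).
1. X is where the line through B parallel to AN meets line NC ⇒ X = (0, -2)
X = N + t·(C−N) with t = 3, so NX:XC = t:(1−t) = 3:-2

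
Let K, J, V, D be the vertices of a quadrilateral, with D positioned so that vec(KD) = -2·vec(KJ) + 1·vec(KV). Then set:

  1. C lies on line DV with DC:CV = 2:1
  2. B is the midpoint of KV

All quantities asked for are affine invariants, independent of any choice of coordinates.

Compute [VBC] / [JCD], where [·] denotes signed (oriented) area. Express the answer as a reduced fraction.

[VBC]:[JCD] = -1/4

Set K = (0, 0), J = (1, 0), V = (0, 1), D = (-2, 1); any affine frame gives the same invariant.
1. C lies on line DV with DC:CV = 2:1 ⇒ C = (-2/3, 1)
2. B is the midpoint of KV ⇒ B = (0, 1/2)
2·[VBC] = -1/3, 2·[JCD] = 4/3
[VBC]:[JCD] = -1/3:4/3 = -1/4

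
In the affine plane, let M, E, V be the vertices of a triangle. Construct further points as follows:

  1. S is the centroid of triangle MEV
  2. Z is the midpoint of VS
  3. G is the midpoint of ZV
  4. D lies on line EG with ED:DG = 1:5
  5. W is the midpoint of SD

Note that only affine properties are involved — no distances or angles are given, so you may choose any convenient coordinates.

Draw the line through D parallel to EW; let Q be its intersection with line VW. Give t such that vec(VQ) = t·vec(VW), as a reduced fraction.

Set M = (0, 0), E = (1, 0), V = (0, 1); any affine frame gives the same invariant.
1. S is the centroid of triangle MEV ⇒ S = (1/3, 1/3)
2. Z is the midpoint of VS ⇒ Z = (1/6, 2/3)
3. G is the midpoint of ZV ⇒ G = (1/12, 5/6)
4. D lies on line EG with ED:DG = 1:5 ⇒ D = (61/72, 5/36)
5. W is the midpoint of SD ⇒ W = (85/144, 17/72)
through D parallel to EW: direction (-59/144, 17/72); meets VW at Q = (187/360, 59/180)
Q = V + t·(W−V) with t = 22/25

t = 22/25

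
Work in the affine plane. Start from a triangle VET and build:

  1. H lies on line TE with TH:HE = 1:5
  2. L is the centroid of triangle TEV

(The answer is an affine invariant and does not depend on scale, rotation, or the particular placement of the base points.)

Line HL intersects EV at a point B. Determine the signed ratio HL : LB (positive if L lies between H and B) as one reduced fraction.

Choose coordinates V = (0, 0), E = (1, 0), T = (0, 1).
1. H lies on line TE with TH:HE = 1:5 ⇒ H = (1/6, 5/6)
2. L is the centroid of triangle TEV ⇒ L = (1/3, 1/3)
line HL meets EV at B = (4/9, 0)
L = H + t·(B−H) with t = 3/5, so HL:LB = 3/5:2/5

HL:LB = 3/2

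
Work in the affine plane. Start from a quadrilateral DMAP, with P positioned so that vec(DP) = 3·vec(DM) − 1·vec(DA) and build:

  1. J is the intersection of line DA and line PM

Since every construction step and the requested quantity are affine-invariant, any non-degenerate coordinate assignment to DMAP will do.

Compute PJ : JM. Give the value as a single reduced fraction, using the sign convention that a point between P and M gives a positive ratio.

PJ:JM = -3

Work in coordinates with D = (0, 0), M = (1, 0), A = (0, 1), P = (3, -1).
1. J is the intersection of line DA and line PM ⇒ J = (0, 1/2)
J = P + t·(M−P) with t = 3/2, so PJ:JM = t:(1−t) = 3/2:-1/2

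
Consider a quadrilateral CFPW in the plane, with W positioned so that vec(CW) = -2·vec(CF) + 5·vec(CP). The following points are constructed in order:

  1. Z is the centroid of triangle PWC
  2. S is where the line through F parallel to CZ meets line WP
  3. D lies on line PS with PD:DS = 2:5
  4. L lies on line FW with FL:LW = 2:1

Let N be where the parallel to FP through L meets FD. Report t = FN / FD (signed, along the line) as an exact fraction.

Assign C = (0, 0), F = (1, 0), P = (0, 1), W = (-2, 5) — the answer is frame-independent, so this choice is without loss of generality.
1. Z is the centroid of triangle PWC ⇒ Z = (-2/3, 2)
2. S is where the line through F parallel to CZ meets line WP ⇒ S = (2, -3)
3. D lies on line PS with PD:DS = 2:5 ⇒ D = (4/7, -1/7)
4. L lies on line FW with FL:LW = 2:1 ⇒ L = (-1, 10/3)
through L parallel to FP: direction (-1, 1); meets FD at N = (2, 1/3)
N = F + t·(D−F) with t = -7/3

t = -7/3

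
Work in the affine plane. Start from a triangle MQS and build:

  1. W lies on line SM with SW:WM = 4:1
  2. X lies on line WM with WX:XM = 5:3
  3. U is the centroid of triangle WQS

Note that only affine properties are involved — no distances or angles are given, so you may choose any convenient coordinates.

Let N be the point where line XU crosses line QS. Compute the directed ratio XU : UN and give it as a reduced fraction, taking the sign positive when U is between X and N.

Choose coordinates M = (0, 0), Q = (1, 0), S = (0, 1).
1. W lies on line SM with SW:WM = 4:1 ⇒ W = (0, 1/5)
2. X lies on line WM with WX:XM = 5:3 ⇒ X = (0, 3/40)
3. U is the centroid of triangle WQS ⇒ U = (1/3, 2/5)
line XU meets QS at N = (37/79, 42/79)
U = X + t·(N−X) with t = 79/111, so XU:UN = 79/111:32/111

XU:UN = 79/32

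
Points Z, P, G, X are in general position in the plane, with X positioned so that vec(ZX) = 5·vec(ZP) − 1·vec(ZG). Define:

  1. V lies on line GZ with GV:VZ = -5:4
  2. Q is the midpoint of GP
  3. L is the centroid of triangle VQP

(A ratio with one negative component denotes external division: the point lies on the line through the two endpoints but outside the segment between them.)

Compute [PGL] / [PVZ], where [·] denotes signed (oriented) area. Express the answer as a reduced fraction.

Set Z = (0, 0), P = (1, 0), G = (0, 1), X = (5, -1); any affine frame gives the same invariant.
1. V lies on line GZ with GV:VZ = -5:4 ⇒ V = (0, -4)
2. Q is the midpoint of GP ⇒ Q = (1/2, 1/2)
3. L is the centroid of triangle VQP ⇒ L = (1/2, -7/6)
2·[PGL] = 5/3, 2·[PVZ] = -4
[PGL]:[PVZ] = 5/3:-4 = -5/12

[PGL]:[PVZ] = -5/12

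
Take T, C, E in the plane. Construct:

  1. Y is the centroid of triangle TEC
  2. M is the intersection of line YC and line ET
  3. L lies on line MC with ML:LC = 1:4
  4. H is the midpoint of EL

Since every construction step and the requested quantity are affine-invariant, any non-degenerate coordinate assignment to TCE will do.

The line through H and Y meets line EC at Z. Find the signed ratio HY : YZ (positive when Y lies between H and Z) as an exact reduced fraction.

HY:YZ = -2/5

Assign T = (0, 0), C = (1, 0), E = (0, 1) — the answer is frame-independent, so this choice is without loss of generality.
1. Y is the centroid of triangle TEC ⇒ Y = (1/3, 1/3)
2. M is the intersection of line YC and line ET ⇒ M = (0, 1/2)
3. L lies on line MC with ML:LC = 1:4 ⇒ L = (1/5, 2/5)
4. H is the midpoint of EL ⇒ H = (1/10, 7/10)
line HY meets EC at Z = (-1/4, 5/4)
Y = H + t·(Z−H) with t = -2/3, so HY:YZ = -2/3:5/3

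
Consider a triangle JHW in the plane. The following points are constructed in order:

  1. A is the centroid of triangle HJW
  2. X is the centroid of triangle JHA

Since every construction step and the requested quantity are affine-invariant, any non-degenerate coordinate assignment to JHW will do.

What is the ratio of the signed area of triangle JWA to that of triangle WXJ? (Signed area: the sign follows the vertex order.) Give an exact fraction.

Set J = (0, 0), H = (1, 0), W = (0, 1); any affine frame gives the same invariant.
1. A is the centroid of triangle HJW ⇒ A = (1/3, 1/3)
2. X is the centroid of triangle JHA ⇒ X = (4/9, 1/9)
2·[JWA] = -1/3, 2·[WXJ] = -4/9
[JWA]:[WXJ] = -1/3:-4/9 = 3/4

[JWA]:[WXJ] = 3/4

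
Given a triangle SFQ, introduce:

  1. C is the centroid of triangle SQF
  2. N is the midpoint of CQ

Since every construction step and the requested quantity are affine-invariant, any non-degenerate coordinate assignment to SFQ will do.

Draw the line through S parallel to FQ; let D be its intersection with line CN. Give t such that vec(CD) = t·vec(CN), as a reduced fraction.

t = -4

Set S = (0, 0), F = (1, 0), Q = (0, 1); any affine frame gives the same invariant.
1. C is the centroid of triangle SQF ⇒ C = (1/3, 1/3)
2. N is the midpoint of CQ ⇒ N = (1/6, 2/3)
through S parallel to FQ: direction (-1, 1); meets CN at D = (1, -1)
D = C + t·(N−C) with t = -4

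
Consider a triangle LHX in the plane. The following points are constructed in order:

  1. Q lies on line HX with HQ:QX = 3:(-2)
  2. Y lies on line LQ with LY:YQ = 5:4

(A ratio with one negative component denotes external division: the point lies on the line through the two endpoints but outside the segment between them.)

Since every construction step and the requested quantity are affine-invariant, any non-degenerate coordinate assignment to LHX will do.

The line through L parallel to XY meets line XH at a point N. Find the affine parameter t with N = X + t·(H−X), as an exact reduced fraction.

Work in coordinates with L = (0, 0), H = (1, 0), X = (0, 1).
1. Q lies on line HX with HQ:QX = 3:(-2) ⇒ Q = (-2, 3)
2. Y lies on line LQ with LY:YQ = 5:4 ⇒ Y = (-10/9, 5/3)
through L parallel to XY: direction (-10/9, 2/3); meets XH at N = (5/2, -3/2)
N = X + t·(H−X) with t = 5/2

t = 5/2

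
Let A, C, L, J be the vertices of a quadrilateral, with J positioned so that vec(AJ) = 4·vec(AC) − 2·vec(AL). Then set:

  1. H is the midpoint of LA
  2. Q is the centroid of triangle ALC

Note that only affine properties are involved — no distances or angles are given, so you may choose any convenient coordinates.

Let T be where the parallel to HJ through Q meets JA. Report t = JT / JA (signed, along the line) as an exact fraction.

t = -1/12

Assign A = (0, 0), C = (1, 0), L = (0, 1), J = (4, -2) — the answer is frame-independent, so this choice is without loss of generality.
1. H is the midpoint of LA ⇒ H = (0, 1/2)
2. Q is the centroid of triangle ALC ⇒ Q = (1/3, 1/3)
through Q parallel to HJ: direction (4, -5/2); meets JA at T = (13/3, -13/6)
T = J + t·(A−J) with t = -1/12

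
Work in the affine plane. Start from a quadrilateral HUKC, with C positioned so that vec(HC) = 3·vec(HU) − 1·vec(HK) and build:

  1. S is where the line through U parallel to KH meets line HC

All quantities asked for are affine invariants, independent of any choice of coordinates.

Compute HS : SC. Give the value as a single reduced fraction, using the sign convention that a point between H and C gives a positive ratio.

Choose coordinates H = (0, 0), U = (1, 0), K = (0, 1), C = (3, -1).
1. S is where the line through U parallel to KH meets line HC ⇒ S = (1, -1/3)
S = H + t·(C−H) with t = 1/3, so HS:SC = t:(1−t) = 1/3:2/3

HS:SC = 1/2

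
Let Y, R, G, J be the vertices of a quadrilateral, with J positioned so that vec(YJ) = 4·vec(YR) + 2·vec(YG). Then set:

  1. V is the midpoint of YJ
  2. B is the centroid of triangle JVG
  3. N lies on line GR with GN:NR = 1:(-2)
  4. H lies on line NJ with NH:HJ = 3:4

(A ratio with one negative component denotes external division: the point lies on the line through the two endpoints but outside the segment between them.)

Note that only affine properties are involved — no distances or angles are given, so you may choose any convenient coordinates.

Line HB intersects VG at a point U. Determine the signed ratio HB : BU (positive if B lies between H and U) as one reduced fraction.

Work in coordinates with Y = (0, 0), R = (1, 0), G = (0, 1), J = (4, 2).
1. V is the midpoint of YJ ⇒ V = (2, 1)
2. B is the centroid of triangle JVG ⇒ B = (2, 4/3)
3. N lies on line GR with GN:NR = 1:(-2) ⇒ N = (-1, 2)
4. H lies on line NJ with NH:HJ = 3:4 ⇒ H = (8/7, 2)
line HB meets VG at U = (17/7, 1)
B = H + t·(U−H) with t = 2/3, so HB:BU = 2/3:1/3

HB:BU = 2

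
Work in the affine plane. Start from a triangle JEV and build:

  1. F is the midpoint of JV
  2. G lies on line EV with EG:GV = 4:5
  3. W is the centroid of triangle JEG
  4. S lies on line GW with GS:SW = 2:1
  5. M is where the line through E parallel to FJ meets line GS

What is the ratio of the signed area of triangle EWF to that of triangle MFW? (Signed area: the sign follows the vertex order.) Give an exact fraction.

Choose coordinates J = (0, 0), E = (1, 0), V = (0, 1).
1. F is the midpoint of JV ⇒ F = (0, 1/2)
2. G lies on line EV with EG:GV = 4:5 ⇒ G = (5/9, 4/9)
3. W is the centroid of triangle JEG ⇒ W = (14/27, 4/27)
4. S lies on line GW with GS:SW = 2:1 ⇒ S = (43/81, 20/81)
5. M is where the line through E parallel to FJ meets line GS ⇒ M = (1, 4)
2·[EWF] = -5/54, 2·[MFW] = 13/6
[EWF]:[MFW] = -5/54:13/6 = -5/117

[EWF]:[MFW] = -5/117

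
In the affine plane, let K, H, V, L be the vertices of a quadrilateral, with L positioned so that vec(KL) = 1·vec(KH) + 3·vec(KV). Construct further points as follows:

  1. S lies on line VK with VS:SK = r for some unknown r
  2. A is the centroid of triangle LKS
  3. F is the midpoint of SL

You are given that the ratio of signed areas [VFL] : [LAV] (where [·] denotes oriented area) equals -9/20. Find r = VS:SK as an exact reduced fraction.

Work in coordinates with K = (0, 0), H = (1, 0), V = (0, 1), L = (1, 3).
1. With VS:SK = r, write λ = r/(r+1) so S = V + λ·(K−V); S is affine-linear in λ
2. A is the centroid of triangle LKS ⇒ A is an affine combination of earlier points and hence also affine-linear in λ
3. F is the midpoint of SL ⇒ F is an affine combination of earlier points and hence also affine-linear in λ
Every point depending on S is an affine combination of S and λ-independent points, so each such coordinate is linear in λ; the λ² term in each signed area is a multiple of (K−V)×(K−V) = 0, so 2·[VFL] and 2·[LAV] are each linear in λ. Evaluating at λ=0 and λ=1:
  2·[VFL] = 1/2·λ,   2·[LAV] = -1/3·λ − 1/3
So [VFL]:[LAV] = (1/2·λ) / (-1/3·λ − 1/3). Setting this equal to -9/20:
  1/2·λ = -9/20·(-1/3·λ − 1/3)  ⇒  λ = 3/7
Then r = λ/(1−λ) = (3/7)/(4/7) = 3/4. Check: with r = 3/4, S = (0, 4/7) and [VFL]:[LAV] = -9/20 as required.

r = 3/4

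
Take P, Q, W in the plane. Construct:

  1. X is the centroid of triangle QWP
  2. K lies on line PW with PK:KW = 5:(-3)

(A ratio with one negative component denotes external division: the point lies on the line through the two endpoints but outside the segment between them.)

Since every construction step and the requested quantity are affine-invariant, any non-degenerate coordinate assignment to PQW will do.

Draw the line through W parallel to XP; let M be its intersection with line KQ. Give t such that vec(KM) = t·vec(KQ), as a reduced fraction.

Work in coordinates with P = (0, 0), Q = (1, 0), W = (0, 1).
1. X is the centroid of triangle QWP ⇒ X = (1/3, 1/3)
2. K lies on line PW with PK:KW = 5:(-3) ⇒ K = (0, 5/2)
through W parallel to XP: direction (-1/3, -1/3); meets KQ at M = (3/7, 10/7)
M = K + t·(Q−K) with t = 3/7

t = 3/7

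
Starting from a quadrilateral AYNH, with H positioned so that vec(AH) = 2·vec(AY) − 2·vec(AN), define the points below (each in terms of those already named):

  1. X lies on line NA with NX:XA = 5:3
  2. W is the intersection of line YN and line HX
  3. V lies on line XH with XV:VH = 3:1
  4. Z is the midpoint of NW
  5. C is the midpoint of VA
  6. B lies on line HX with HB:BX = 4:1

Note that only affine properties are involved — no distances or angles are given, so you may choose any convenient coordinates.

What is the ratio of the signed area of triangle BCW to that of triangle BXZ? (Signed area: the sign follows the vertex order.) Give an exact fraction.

[BCW]:[BXZ] = 28/5

Set A = (0, 0), Y = (1, 0), N = (0, 1), H = (2, -2); any affine frame gives the same invariant.
1. X lies on line NA with NX:XA = 5:3 ⇒ X = (0, 3/8)
2. W is the intersection of line YN and line HX ⇒ W = (-10/3, 13/3)
3. V lies on line XH with XV:VH = 3:1 ⇒ V = (3/2, -45/32)
4. Z is the midpoint of NW ⇒ Z = (-5/3, 8/3)
5. C is the midpoint of VA ⇒ C = (3/4, -45/64)
6. B lies on line HX with HB:BX = 4:1 ⇒ B = (2/5, -1/10)
2·[BCW] = -7/10, 2·[BXZ] = -1/8
[BCW]:[BXZ] = -7/10:-1/8 = 28/5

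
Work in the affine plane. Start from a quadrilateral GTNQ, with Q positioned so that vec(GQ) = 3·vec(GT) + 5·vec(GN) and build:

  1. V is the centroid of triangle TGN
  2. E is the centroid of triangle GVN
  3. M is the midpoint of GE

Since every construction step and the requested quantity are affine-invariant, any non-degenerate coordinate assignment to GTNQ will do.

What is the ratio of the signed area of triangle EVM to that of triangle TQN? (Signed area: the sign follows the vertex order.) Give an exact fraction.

Choose coordinates G = (0, 0), T = (1, 0), N = (0, 1), Q = (3, 5).
1. V is the centroid of triangle TGN ⇒ V = (1/3, 1/3)
2. E is the centroid of triangle GVN ⇒ E = (1/9, 4/9)
3. M is the midpoint of GE ⇒ M = (1/18, 2/9)
2·[EVM] = -1/18, 2·[TQN] = 7
[EVM]:[TQN] = -1/18:7 = -1/126

[EVM]:[TQN] = -1/126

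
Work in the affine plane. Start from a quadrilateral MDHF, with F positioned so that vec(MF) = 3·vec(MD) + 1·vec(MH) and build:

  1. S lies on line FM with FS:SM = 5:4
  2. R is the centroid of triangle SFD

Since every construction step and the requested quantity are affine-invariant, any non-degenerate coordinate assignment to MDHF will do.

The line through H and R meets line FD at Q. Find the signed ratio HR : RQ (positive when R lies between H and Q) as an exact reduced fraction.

HR:RQ = 76/5

Set M = (0, 0), D = (1, 0), H = (0, 1), F = (3, 1); any affine frame gives the same invariant.
1. S lies on line FM with FS:SM = 5:4 ⇒ S = (4/3, 4/9)
2. R is the centroid of triangle SFD ⇒ R = (16/9, 13/27)
line HR meets FD at Q = (36/19, 17/38)
R = H + t·(Q−H) with t = 76/81, so HR:RQ = 76/81:5/81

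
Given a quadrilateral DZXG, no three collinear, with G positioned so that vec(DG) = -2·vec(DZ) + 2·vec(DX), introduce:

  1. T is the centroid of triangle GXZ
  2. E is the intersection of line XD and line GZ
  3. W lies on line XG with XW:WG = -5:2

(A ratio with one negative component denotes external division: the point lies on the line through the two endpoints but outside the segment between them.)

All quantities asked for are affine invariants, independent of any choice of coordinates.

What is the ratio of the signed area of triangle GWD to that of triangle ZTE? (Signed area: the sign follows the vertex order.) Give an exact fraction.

[GWD]:[ZTE] = 12

Assign D = (0, 0), Z = (1, 0), X = (0, 1), G = (-2, 2) — the answer is frame-independent, so this choice is without loss of generality.
1. T is the centroid of triangle GXZ ⇒ T = (-1/3, 1)
2. E is the intersection of line XD and line GZ ⇒ E = (0, 2/3)
3. W lies on line XG with XW:WG = -5:2 ⇒ W = (-10/3, 8/3)
2·[GWD] = 4/3, 2·[ZTE] = 1/9
[GWD]:[ZTE] = 4/3:1/9 = 12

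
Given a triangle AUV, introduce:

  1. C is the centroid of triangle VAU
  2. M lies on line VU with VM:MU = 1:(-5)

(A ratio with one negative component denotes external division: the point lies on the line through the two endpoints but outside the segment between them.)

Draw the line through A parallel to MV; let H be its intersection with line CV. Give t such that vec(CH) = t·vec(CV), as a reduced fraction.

t = -2

Work in coordinates with A = (0, 0), U = (1, 0), V = (0, 1).
1. C is the centroid of triangle VAU ⇒ C = (1/3, 1/3)
2. M lies on line VU with VM:MU = 1:(-5) ⇒ M = (-1/4, 5/4)
through A parallel to MV: direction (1/4, -1/4); meets CV at H = (1, -1)
H = C + t·(V−C) with t = -2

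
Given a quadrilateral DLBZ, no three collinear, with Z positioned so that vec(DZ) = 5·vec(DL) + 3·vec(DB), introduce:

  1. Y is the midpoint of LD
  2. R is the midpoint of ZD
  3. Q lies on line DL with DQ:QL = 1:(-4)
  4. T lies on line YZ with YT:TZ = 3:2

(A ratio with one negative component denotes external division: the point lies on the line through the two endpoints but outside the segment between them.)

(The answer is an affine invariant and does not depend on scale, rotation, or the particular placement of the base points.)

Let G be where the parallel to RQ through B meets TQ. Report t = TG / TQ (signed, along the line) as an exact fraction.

Choose coordinates D = (0, 0), L = (1, 0), B = (0, 1), Z = (5, 3).
1. Y is the midpoint of LD ⇒ Y = (1/2, 0)
2. R is the midpoint of ZD ⇒ R = (5/2, 3/2)
3. Q lies on line DL with DQ:QL = 1:(-4) ⇒ Q = (-1/3, 0)
4. T lies on line YZ with YT:TZ = 3:2 ⇒ T = (16/5, 9/5)
through B parallel to RQ: direction (-17/6, -3/2); meets TQ at G = (-374/9, -21)
G = T + t·(Q−T) with t = 38/3

t = 38/3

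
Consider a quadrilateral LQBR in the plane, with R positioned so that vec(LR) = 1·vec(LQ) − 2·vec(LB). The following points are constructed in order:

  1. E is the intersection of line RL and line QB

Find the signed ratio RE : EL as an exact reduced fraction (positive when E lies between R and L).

Work in coordinates with L = (0, 0), Q = (1, 0), B = (0, 1), R = (1, -2).
1. E is the intersection of line RL and line QB ⇒ E = (-1, 2)
E = R + t·(L−R) with t = 2, so RE:EL = t:(1−t) = 2:-1

RE:EL = -2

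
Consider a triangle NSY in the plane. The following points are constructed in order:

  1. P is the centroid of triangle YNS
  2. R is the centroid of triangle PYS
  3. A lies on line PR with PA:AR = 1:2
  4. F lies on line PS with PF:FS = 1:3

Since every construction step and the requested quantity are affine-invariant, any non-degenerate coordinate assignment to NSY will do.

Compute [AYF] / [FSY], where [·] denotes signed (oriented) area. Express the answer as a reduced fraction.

[AYF]:[FSY] = -4/27

Work in coordinates with N = (0, 0), S = (1, 0), Y = (0, 1).
1. P is the centroid of triangle YNS ⇒ P = (1/3, 1/3)
2. R is the centroid of triangle PYS ⇒ R = (4/9, 4/9)
3. A lies on line PR with PA:AR = 1:2 ⇒ A = (10/27, 10/27)
4. F lies on line PS with PF:FS = 1:3 ⇒ F = (1/2, 1/4)
2·[AYF] = -1/27, 2·[FSY] = 1/4
[AYF]:[FSY] = -1/27:1/4 = -4/27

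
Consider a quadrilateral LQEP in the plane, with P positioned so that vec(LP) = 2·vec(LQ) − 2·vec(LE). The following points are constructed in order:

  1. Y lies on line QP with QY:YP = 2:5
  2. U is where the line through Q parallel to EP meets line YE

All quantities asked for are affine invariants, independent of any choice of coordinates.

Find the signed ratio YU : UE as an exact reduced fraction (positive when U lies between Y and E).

Set L = (0, 0), Q = (1, 0), E = (0, 1), P = (2, -2); any affine frame gives the same invariant.
1. Y lies on line QP with QY:YP = 2:5 ⇒ Y = (9/7, -4/7)
2. U is where the line through Q parallel to EP meets line YE ⇒ U = (9/5, -6/5)
U = Y + t·(E−Y) with t = -2/5, so YU:UE = t:(1−t) = -2/5:7/5

YU:UE = -2/7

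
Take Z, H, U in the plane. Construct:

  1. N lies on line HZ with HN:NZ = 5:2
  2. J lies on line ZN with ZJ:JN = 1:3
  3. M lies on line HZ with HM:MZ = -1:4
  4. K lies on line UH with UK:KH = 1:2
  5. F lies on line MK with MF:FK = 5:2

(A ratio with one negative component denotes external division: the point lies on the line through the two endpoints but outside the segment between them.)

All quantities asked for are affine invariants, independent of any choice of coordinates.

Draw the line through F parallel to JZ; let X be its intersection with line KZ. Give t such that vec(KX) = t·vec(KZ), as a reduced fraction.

t = 2/7

Work in coordinates with Z = (0, 0), H = (1, 0), U = (0, 1).
1. N lies on line HZ with HN:NZ = 5:2 ⇒ N = (2/7, 0)
2. J lies on line ZN with ZJ:JN = 1:3 ⇒ J = (1/14, 0)
3. M lies on line HZ with HM:MZ = -1:4 ⇒ M = (4/3, 0)
4. K lies on line UH with UK:KH = 1:2 ⇒ K = (1/3, 2/3)
5. F lies on line MK with MF:FK = 5:2 ⇒ F = (13/21, 10/21)
through F parallel to JZ: direction (-1/14, 0); meets KZ at X = (5/21, 10/21)
X = K + t·(Z−K) with t = 2/7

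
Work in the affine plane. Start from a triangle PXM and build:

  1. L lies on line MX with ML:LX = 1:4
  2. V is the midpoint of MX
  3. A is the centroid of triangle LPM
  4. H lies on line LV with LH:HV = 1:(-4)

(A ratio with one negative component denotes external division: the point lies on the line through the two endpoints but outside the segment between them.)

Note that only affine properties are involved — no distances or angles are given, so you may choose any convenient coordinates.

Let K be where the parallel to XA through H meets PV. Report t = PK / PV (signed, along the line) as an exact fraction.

Work in coordinates with P = (0, 0), X = (1, 0), M = (0, 1).
1. L lies on line MX with ML:LX = 1:4 ⇒ L = (1/5, 4/5)
2. V is the midpoint of MX ⇒ V = (1/2, 1/2)
3. A is the centroid of triangle LPM ⇒ A = (1/15, 3/5)
4. H lies on line LV with LH:HV = 1:(-4) ⇒ H = (1/10, 9/10)
through H parallel to XA: direction (-14/15, 3/5); meets PV at K = (27/46, 27/46)
K = P + t·(V−P) with t = 27/23

t = 27/23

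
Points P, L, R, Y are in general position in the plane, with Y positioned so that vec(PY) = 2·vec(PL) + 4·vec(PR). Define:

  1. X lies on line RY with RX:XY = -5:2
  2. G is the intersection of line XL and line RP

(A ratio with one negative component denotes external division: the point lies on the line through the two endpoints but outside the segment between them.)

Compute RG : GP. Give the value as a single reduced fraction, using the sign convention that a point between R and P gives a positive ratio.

Choose coordinates P = (0, 0), L = (1, 0), R = (0, 1), Y = (2, 4).
1. X lies on line RY with RX:XY = -5:2 ⇒ X = (10/3, 6)
2. G is the intersection of line XL and line RP ⇒ G = (0, -18/7)
G = R + t·(P−R) with t = 25/7, so RG:GP = t:(1−t) = 25/7:-18/7

RG:GP = -25/18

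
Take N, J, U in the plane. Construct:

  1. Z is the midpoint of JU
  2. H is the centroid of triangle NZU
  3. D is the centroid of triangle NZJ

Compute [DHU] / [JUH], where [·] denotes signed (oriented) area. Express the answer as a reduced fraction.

[DHU]:[JUH] = -1/3

Work in coordinates with N = (0, 0), J = (1, 0), U = (0, 1).
1. Z is the midpoint of JU ⇒ Z = (1/2, 1/2)
2. H is the centroid of triangle NZU ⇒ H = (1/6, 1/2)
3. D is the centroid of triangle NZJ ⇒ D = (1/2, 1/6)
2·[DHU] = -1/9, 2·[JUH] = 1/3
[DHU]:[JUH] = -1/9:1/3 = -1/3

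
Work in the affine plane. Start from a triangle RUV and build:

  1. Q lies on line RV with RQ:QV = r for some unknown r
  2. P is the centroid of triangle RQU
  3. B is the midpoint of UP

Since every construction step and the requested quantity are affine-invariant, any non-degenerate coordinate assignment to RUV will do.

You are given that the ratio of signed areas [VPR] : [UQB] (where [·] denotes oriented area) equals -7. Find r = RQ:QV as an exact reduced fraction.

r = 2/5

Set R = (0, 0), U = (1, 0), V = (0, 1); any affine frame gives the same invariant.
1. With RQ:QV = r, write λ = r/(r+1) so Q = R + λ·(V−R); Q is affine-linear in λ
2. P is the centroid of triangle RQU ⇒ P is an affine combination of earlier points and hence also affine-linear in λ
3. B is the midpoint of UP ⇒ B is an affine combination of earlier points and hence also affine-linear in λ
Every point depending on Q is an affine combination of Q and λ-independent points, so each such coordinate is linear in λ; the λ² term in each signed area is a multiple of (V−R)×(V−R) = 0, so 2·[VPR] and 2·[UQB] are each linear in λ. Evaluating at λ=0 and λ=1:
  2·[VPR] = -1/3,   2·[UQB] = 1/6·λ
So [VPR]:[UQB] = (-1/3) / (1/6·λ). Setting this equal to -7:
  -1/3 = -7·(1/6·λ)  ⇒  λ = 2/7
Then r = λ/(1−λ) = (2/7)/(5/7) = 2/5. Check: with r = 2/5, Q = (0, 2/7) and [VPR]:[UQB] = -7 as required.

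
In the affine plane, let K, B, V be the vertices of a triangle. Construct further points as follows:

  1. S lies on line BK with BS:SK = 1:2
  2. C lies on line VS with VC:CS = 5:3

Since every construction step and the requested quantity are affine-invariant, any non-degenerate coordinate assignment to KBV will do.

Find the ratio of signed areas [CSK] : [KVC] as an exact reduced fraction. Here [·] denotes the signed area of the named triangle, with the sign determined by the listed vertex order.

Choose coordinates K = (0, 0), B = (1, 0), V = (0, 1).
1. S lies on line BK with BS:SK = 1:2 ⇒ S = (2/3, 0)
2. C lies on line VS with VC:CS = 5:3 ⇒ C = (5/12, 3/8)
2·[CSK] = -1/4, 2·[KVC] = -5/12
[CSK]:[KVC] = -1/4:-5/12 = 3/5

[CSK]:[KVC] = 3/5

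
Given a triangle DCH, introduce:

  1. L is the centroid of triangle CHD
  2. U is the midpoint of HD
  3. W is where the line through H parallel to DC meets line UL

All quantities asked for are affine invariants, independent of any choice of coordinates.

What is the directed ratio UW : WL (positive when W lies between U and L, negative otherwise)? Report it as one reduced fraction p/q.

Set D = (0, 0), C = (1, 0), H = (0, 1); any affine frame gives the same invariant.
1. L is the centroid of triangle CHD ⇒ L = (1/3, 1/3)
2. U is the midpoint of HD ⇒ U = (0, 1/2)
3. W is where the line through H parallel to DC meets line UL ⇒ W = (-1, 1)
W = U + t·(L−U) with t = -3, so UW:WL = t:(1−t) = -3:4

UW:WL = -3/4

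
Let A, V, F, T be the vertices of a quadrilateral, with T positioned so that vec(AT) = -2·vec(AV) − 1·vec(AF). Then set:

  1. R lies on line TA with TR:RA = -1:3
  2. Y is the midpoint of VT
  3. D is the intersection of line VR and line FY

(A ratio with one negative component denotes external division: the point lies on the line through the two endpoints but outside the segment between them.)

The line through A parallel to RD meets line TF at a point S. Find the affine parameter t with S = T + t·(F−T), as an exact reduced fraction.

t = 1/5

Work in coordinates with A = (0, 0), V = (1, 0), F = (0, 1), T = (-2, -1).
1. R lies on line TA with TR:RA = -1:3 ⇒ R = (-3, -3/2)
2. Y is the midpoint of VT ⇒ Y = (-1/2, -1/2)
3. D is the intersection of line VR and line FY ⇒ D = (-11/21, -4/7)
through A parallel to RD: direction (52/21, 13/14); meets TF at S = (-8/5, -3/5)
S = T + t·(F−T) with t = 1/5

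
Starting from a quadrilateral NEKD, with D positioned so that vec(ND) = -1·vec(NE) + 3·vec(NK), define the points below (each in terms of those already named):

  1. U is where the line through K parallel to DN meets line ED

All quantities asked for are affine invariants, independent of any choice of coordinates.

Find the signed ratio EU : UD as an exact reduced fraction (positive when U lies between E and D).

EU:UD = 2

Set N = (0, 0), E = (1, 0), K = (0, 1), D = (-1, 3); any affine frame gives the same invariant.
1. U is where the line through K parallel to DN meets line ED ⇒ U = (-1/3, 2)
U = E + t·(D−E) with t = 2/3, so EU:UD = t:(1−t) = 2/3:1/3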